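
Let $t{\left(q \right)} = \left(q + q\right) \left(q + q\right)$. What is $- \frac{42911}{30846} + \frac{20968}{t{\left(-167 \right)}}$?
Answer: $- \frac{1035050147}{860264094} \approx -1.2032$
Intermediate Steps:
$t{\left(q \right)} = 4 q^{2}$ ($t{\left(q \right)} = 2 q 2 q = 4 q^{2}$)
$- \frac{42911}{30846} + \frac{20968}{t{\left(-167 \right)}} = - \frac{42911}{30846} + \frac{20968}{4 \left(-167\right)^{2}} = \left(-42911\right) \frac{1}{30846} + \frac{20968}{4 \cdot 27889} = - \frac{42911}{30846} + \frac{20968}{111556} = - \frac{42911}{30846} + 20968 \cdot \frac{1}{111556} = - \frac{42911}{30846} + \frac{5242}{27889} = - \frac{1035050147}{860264094}$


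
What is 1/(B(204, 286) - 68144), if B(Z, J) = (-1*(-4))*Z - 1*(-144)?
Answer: -1/67184 ≈ -1.4884e-5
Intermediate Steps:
B(Z, J) = 144 + 4*Z (B(Z, J) = 4*Z + 144 = 144 + 4*Z)
1/(B(204, 286) - 68144) = 1/((144 + 4*204) - 68144) = 1/((144 + 816) - 68144) = 1/(960 - 68144) = 1/(-67184) = -1/67184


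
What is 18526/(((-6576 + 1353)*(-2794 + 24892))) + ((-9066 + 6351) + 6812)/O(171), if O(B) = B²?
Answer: 26240290504/187496303823 ≈ 0.13995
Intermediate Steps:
18526/(((-6576 + 1353)*(-2794 + 24892))) + ((-9066 + 6351) + 6812)/O(171) = 18526/(((-6576 + 1353)*(-2794 + 24892))) + ((-9066 + 6351) + 6812)/(171²) = 18526/((-5223*22098)) + (-2715 + 6812)/29241 = 18526/(-115417854) + 4097*(1/29241) = 18526*(-1/115417854) + 4097/29241 = -9263/57708927 + 4097/29241 = 26240290504/187496303823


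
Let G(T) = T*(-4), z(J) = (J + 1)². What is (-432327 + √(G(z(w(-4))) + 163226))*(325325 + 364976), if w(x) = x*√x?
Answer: -298435760427 + 690301*√(163478 + 64*I) ≈ -2.9816e+11 + 54634.0*I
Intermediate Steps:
w(x) = x^(3/2)
z(J) = (1 + J)²
G(T) = -4*T
(-432327 + √(G(z(w(-4))) + 163226))*(325325 + 364976) = (-432327 + √(-4*(1 + (-4)^(3/2))² + 163226))*(325325 + 364976) = (-432327 + √(-4*(1 - 8*I)² + 163226))*690301 = (-432327 + √(163226 - 4*(1 - 8*I)²))*690301 = -298435760427 + 690301*√(163226 - 4*(1 - 8*I)²)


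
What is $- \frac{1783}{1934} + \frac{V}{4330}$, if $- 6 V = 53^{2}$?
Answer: $- \frac{25877473}{25122660} \approx -1.03$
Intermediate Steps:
$V = - \frac{2809}{6}$ ($V = - \frac{53^{2}}{6} = \left(- \frac{1}{6}\right) 2809 = - \frac{2809}{6} \approx -468.17$)
$- \frac{1783}{1934} + \frac{V}{4330} = - \frac{1783}{1934} - \frac{2809}{6 \cdot 4330} = \left(-1783\right) \frac{1}{1934} - \frac{2809}{25980} = - \frac{1783}{1934} - \frac{2809}{25980} = - \frac{25877473}{25122660}$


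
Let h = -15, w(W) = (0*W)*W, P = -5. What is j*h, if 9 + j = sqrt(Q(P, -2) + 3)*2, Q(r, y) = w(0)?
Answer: 135 - 30*sqrt(3) ≈ 83.038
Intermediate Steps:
w(W) = 0 (w(W) = 0*W = 0)
Q(r, y) = 0
j = -9 + 2*sqrt(3) (j = -9 + sqrt(0 + 3)*2 = -9 + sqrt(3)*2 = -9 + 2*sqrt(3) ≈ -5.5359)
j*h = (-9 + 2*sqrt(3))*(-15) = 135 - 30*sqrt(3)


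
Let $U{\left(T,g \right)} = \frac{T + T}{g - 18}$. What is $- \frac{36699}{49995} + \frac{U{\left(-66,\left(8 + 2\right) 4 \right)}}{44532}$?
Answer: $- \frac{10089999}{13743070} \approx -0.73419$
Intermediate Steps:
$U{\left(T,g \right)} = \frac{2 T}{-18 + g}$
$- \frac{36699}{49995} + \frac{U{\left(-66,\left(8 + 2\right) 4 \right)}}{44532} = - \frac{36699}{49995} + \frac{2 \left(-66\right) \frac{1}{-18 + \left(8 + 2\right) 4}}{44532} = \left(-36699\right) \frac{1}{49995} + 2 \left(-66\right) \frac{1}{-18 + 10 \cdot 4} \cdot \frac{1}{44532} = - \frac{12233}{16665} + 2 \left(-66\right) \frac{1}{-18 + 40} \cdot \frac{1}{44532} = - \frac{12233}{16665} + 2 \left(-66\right) \frac{1}{22} \cdot \frac{1}{44532} = - \frac{12233}{16665} - \frac{1}{7422} = - \frac{10089999}{13743070}$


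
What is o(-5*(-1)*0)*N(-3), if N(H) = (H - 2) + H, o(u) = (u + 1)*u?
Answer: 0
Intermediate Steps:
o(u) = u*(1 + u) (o(u) = (1 + u)*u = u*(1 + u))
N(H) = -2 + 2*H (N(H) = (-2 + H) + H = -2 + 2*H)
o(-5*(-1)*0)*N(-3) = ((-5*(-1)*0)*(1 - 5*(-1)*0))*(-2 + 2*(-3)) = ((5*0)*(1 + 5*0))*(-2 - 6) = (0*(1 + 0))*(-8) = (0*1)*(-8) = 0*(-8) = 0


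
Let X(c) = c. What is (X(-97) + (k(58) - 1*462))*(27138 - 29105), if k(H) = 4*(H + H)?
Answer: 186865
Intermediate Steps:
k(H) = 8*H (k(H) = 4*(2*H) = 8*H)
(X(-97) + (k(58) - 1*462))*(27138 - 29105) = (-97 + (8*58 - 1*462))*(27138 - 29105) = (-97 + (464 - 462))*(-1967) = (-97 + 2)*(-1967) = -95*(-1967) = 186865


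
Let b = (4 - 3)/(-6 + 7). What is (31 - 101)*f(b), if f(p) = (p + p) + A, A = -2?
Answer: 0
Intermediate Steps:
b = 1 (b = 1/1 = 1*1 = 1)
f(p) = -2 + 2*p (f(p) = (p + p) - 2 = 2*p - 2 = -2 + 2*p)
(31 - 101)*f(b) = (31 - 101)*(-2 + 2*1) = -70*(-2 + 2) = -70*0 = 0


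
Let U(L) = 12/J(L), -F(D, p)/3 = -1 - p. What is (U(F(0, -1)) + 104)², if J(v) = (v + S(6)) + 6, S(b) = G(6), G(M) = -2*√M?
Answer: 12124 + 440*√6 ≈ 13202.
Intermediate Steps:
S(b) = -2*√6
J(v) = 6 + v - 2*√6 (J(v) = (v - 2*√6) + 6 = 6 + v - 2*√6)
F(D, p) = 3 + 3*p (F(D, p) = -3*(-1 - p) = 3 + 3*p)
U(L) = 12/(6 + L - 2*√6)
(U(F(0, -1)) + 104)² = (12/(6 + (3 + 3*(-1)) - 2*√6) + 104)² = (12/(6 + (3 - 3) - 2*√6) + 104)² = (12/(6 + 0 - 2*√6) + 104)² = (12/(6 - 2*√6) + 104)² = (104 + 12/(6 - 2*√6))²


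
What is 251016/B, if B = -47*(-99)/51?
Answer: 1422424/517 ≈ 2751.3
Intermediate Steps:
B = 1551/17 (B = 4653*(1/51) = 1551/17 ≈ 91.235)
251016/B = 251016/(1551/17) = 251016*(17/1551) = 1422424/517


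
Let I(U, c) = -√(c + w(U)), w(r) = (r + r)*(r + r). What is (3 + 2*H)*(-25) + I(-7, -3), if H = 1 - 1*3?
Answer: 25 - √193 ≈ 11.108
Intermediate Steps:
w(r) = 4*r² (w(r) = (2*r)*(2*r) = 4*r²)
H = -2 (H = 1 - 3 = -2)
I(U, c) = -√(c + 4*U²)
(3 + 2*H)*(-25) + I(-7, -3) = (3 + 2*(-2))*(-25) - √(-3 + 4*(-7)²) = (3 - 4)*(-25) - √(-3 + 4*49) = -1*(-25) - √(-3 + 196) = 25 - √193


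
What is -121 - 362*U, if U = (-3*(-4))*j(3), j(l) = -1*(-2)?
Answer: -8809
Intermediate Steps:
j(l) = 2
U = 24 (U = -3*(-4)*2 = 12*2 = 24)
-121 - 362*U = -121 - 362*24 = -121 - 8688 = -8809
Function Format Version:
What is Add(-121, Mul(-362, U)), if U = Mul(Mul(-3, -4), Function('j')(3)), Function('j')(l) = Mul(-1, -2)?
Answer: -8809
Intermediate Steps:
Function('j')(l) = 2
U = 24 (U = Mul(Mul(-3, -4), 2) = Mul(12, 2) = 24)
Add(-121, Mul(-362, U)) = Add(-121, Mul(-362, 24)) = Add(-121, -8688) = -8809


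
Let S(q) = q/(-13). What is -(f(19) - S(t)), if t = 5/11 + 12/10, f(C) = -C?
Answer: 1038/55 ≈ 18.873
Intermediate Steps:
t = 91/55 (t = 5*(1/11) + 12*(1/10) = 5/11 + 6/5 = 91/55 ≈ 1.6545)
S(q) = -q/13 (S(q) = q*(-1/13) = -q/13)
-(f(19) - S(t)) = -(-1*19 - (-1)*91/(13*55)) = -(-19 - 1*(-7/55)) = -(-19 + 7/55) = -1*(-1038/55) = 1038/55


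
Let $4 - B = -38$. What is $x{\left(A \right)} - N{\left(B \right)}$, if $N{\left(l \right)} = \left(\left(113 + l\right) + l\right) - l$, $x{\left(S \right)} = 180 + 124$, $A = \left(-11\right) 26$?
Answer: $149$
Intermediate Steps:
$B = 42$ ($B = 4 - -38 = 4 + 38 = 42$)
$A = -286$
$x{\left(S \right)} = 304$
$N{\left(l \right)} = 113 + l$ ($N{\left(l \right)} = \left(113 + 2 l\right) - l = 113 + l$)
$x{\left(A \right)} - N{\left(B \right)} = 304 - \left(113 + 42\right) = 304 - 155 = 149$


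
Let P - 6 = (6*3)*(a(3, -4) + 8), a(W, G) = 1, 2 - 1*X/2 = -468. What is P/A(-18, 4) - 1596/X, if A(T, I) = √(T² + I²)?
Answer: -399/235 + 84*√85/85 ≈ 7.4132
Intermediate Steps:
X = 940 (X = 4 - 2*(-468) = 4 + 936 = 940)
A(T, I) = √(I² + T²)
P = 168 (P = 6 + (6*3)*(1 + 8) = 6 + 18*9 = 6 + 162 = 168)
P/A(-18, 4) - 1596/X = 168/(√(4² + (-18)²)) - 1596/940 = 168/(√(16 + 324)) - 1596*1/940 = 168/(√340) - 399/235 = 168/((2*√85)) - 399/235 = 168*(√85/170) - 399/235 = 84*√85/85 - 399/235 = -399/235 + 84*√85/85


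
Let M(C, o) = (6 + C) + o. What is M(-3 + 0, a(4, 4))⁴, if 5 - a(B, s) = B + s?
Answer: 0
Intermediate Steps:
a(B, s) = 5 - B - s (a(B, s) = 5 - (B + s) = 5 + (-B - s) = 5 - B - s)
M(C, o) = 6 + C + o
M(-3 + 0, a(4, 4))⁴ = (6 + (-3 + 0) + (5 - 1*4 - 1*4))⁴ = (6 - 3 + (5 - 4 - 4))⁴ = (6 - 3 - 3)⁴ = 0⁴ = 0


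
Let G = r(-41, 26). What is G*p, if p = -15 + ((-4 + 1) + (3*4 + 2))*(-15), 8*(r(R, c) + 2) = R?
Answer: 2565/2 ≈ 1282.5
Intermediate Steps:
r(R, c) = -2 + R/8
G = -57/8 (G = -2 + (⅛)*(-41) = -2 - 41/8 = -57/8 ≈ -7.1250)
p = -180 (p = -15 + (-3 + (12 + 2))*(-15) = -15 + (-3 + 14)*(-15) = -15 + 11*(-15) = -15 - 165 = -180)
G*p = -57/8*(-180) = 2565/2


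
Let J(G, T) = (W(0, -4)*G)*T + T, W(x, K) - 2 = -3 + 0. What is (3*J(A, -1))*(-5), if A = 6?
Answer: -75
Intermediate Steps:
W(x, K) = -1 (W(x, K) = 2 + (-3 + 0) = 2 - 3 = -1)
J(G, T) = T - G*T (J(G, T) = (-G)*T + T = -G*T + T = T - G*T)
(3*J(A, -1))*(-5) = (3*(-(1 - 1*6)))*(-5) = (3*(-(1 - 6)))*(-5) = (3*(-1*(-5)))*(-5) = (3*5)*(-5) = 15*(-5) = -75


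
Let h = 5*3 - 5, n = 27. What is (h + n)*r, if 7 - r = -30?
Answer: 1369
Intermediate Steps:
r = 37 (r = 7 - 1*(-30) = 7 + 30 = 37)
h = 10 (h = 15 - 5 = 10)
(h + n)*r = (10 + 27)*37 = 37*37 = 1369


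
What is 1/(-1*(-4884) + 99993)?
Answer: 1/104877 ≈ 9.5350e-6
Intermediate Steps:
1/(-1*(-4884) + 99993) = 1/(4884 + 99993) = 1/104877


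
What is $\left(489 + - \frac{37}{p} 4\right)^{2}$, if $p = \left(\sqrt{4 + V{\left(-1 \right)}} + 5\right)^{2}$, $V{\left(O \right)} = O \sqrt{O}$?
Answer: $\frac{\left(-148 + 489 \left(5 + \sqrt{4 - i}\right)^{2}\right)^{2}}{\left(5 + \sqrt{4 - i}\right)^{4}} \approx 2.362 \cdot 10^{5} - 206.23 i$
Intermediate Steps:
$V{\left(O \right)} = O^{\frac{3}{2}}$
$p = \left(5 + \sqrt{4 - i}\right)^{2}$ ($p = \left(\sqrt{4 + \left(-1\right)^{\frac{3}{2}}} + 5\right)^{2} = \left(\sqrt{4 - i} + 5\right)^{2} = \left(5 + \sqrt{4 - i}\right)^{2} \approx 49.153 - 3.481 i$)
$\left(489 + - \frac{37}{p} 4\right)^{2} = \left(489 + - \frac{37}{\left(5 + \sqrt{4 - i}\right)^{2}} \cdot 4\right)^{2} = \left(489 - \frac{148}{\left(5 + \sqrt{4 - i}\right)^{2}}\right)^{2}$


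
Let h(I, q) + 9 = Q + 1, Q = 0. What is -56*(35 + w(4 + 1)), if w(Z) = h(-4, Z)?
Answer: -1512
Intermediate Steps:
h(I, q) = -8 (h(I, q) = -9 + (0 + 1) = -9 + 1 = -8)
w(Z) = -8
-56*(35 + w(4 + 1)) = -56*(35 - 8) = -56*27 = -1512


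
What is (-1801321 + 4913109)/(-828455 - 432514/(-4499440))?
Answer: -7000651699360/1863791566343 ≈ -3.7561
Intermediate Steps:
(-1801321 + 4913109)/(-828455 - 432514/(-4499440)) = 3111788/(-828455 - 432514*(-1/4499440)) = 3111788/(-828455 + 216257/2249720) = 3111788/(-1863791566343/2249720) = 3111788*(-2249720/1863791566343) = -7000651699360/1863791566343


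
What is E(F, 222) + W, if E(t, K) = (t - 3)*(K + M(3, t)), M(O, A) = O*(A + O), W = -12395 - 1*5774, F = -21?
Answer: -22201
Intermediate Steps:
W = -18169 (W = -12395 - 5774 = -18169)
E(t, K) = (-3 + t)*(9 + K + 3*t) (E(t, K) = (t - 3)*(K + 3*(t + 3)) = (-3 + t)*(K + 3*(3 + t)) = (-3 + t)*(K + (9 + 3*t)) = (-3 + t)*(9 + K + 3*t))
E(F, 222) + W = (-27 - 3*222 + 3*(-21)**2 + 222*(-21)) - 18169 = (-27 - 666 + 3*441 - 4662) - 18169 = (-27 - 666 + 1323 - 4662) - 18169 = -4032 - 18169 = -22201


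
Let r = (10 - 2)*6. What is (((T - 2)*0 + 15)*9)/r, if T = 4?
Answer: 45/16 ≈ 2.8125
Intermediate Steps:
r = 48 (r = 8*6 = 48)
(((T - 2)*0 + 15)*9)/r = (((4 - 2)*0 + 15)*9)/48 = ((2*0 + 15)*9)*(1/48) = ((0 + 15)*9)*(1/48) = (15*9)*(1/48) = 135*(1/48) = 45/16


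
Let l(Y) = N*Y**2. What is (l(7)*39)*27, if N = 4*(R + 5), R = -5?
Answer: 0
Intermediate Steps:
N = 0 (N = 4*(-5 + 5) = 4*0 = 0)
l(Y) = 0 (l(Y) = 0*Y**2 = 0)
(l(7)*39)*27 = (0*39)*27 = 0*27 = 0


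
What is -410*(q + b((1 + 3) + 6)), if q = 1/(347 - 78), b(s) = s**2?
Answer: -11029410/269 ≈ -41002.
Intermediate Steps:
q = 1/269 ≈ 0.0037175
-410*(q + b((1 + 3) + 6)) = -410*(1/269 + ((1 + 3) + 6)**2) = -410*(1/269 + (4 + 6)**2) = -410*(1/269 + 10**2) = -410*(1/269 + 100) = -410*26901/269 = -11029410/269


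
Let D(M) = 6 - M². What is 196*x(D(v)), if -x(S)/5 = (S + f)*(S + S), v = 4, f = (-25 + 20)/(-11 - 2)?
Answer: -2450000/13 ≈ -1.8846e+5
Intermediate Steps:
f = 5/13 (f = -5/(-13) = -5*(-1/13) = 5/13 ≈ 0.38462)
x(S) = -10*S*(5/13 + S) (x(S) = -5*(S + 5/13)*(S + S) = -5*(5/13 + S)*2*S = -10*S*(5/13 + S))
196*x(D(v)) = 196*(-10*(6 - 1*4²)*(5 + 13*(6 - 1*4²))/13) = 196*(-10*(6 - 1*16)*(5 + 13*(6 - 1*16))/13) = 196*(-10*(6 - 16)*(5 + 13*(6 - 16))/13) = 196*(-10/13*(-10)*(5 + 13*(-10))) = 196*(-10/13*(-10)*(5 - 130)) = 196*(-10/13*(-10)*(-125)) = 196*(-12500/13) = -2450000/13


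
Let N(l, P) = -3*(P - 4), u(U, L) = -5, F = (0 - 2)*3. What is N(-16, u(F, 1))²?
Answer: 729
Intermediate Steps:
F = -6 (F = -2*3 = -6)
N(l, P) = 12 - 3*P (N(l, P) = -3*(-4 + P) = 12 - 3*P)
N(-16, u(F, 1))² = (12 - 3*(-5))² = (12 + 15)² = 27² = 729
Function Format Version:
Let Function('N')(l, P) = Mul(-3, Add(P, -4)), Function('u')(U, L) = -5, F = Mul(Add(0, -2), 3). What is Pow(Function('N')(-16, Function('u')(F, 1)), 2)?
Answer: 729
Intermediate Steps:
F = -6 (F = Mul(-2, 3) = -6)
Function('N')(l, P) = Add(12, Mul(-3, P)) (Function('N')(l, P) = Mul(-3, Add(-4, P)) = Add(12, Mul(-3, P)))
Pow(Function('N')(-16, Function('u')(F, 1)), 2) = Pow(Add(12, Mul(-3, -5)), 2) = Pow(Add(12, 15), 2) = Pow(27, 2) = 729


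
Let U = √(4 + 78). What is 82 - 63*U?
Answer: 82 - 63*√82 ≈ -488.49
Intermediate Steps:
U = √82 ≈ 9.0554
82 - 63*U = 82 - 63*√82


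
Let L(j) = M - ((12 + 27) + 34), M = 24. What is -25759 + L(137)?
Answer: -25808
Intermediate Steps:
L(j) = -49 (L(j) = 24 - ((12 + 27) + 34) = 24 - (39 + 34) = 24 - 1*73 = 24 - 73 = -49)
-25759 + L(137) = -25759 - 49 = -25808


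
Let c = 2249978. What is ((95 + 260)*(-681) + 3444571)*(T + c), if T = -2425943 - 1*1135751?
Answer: -4201184992256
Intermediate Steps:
T = -3561694 (T = -2425943 - 1135751 = -3561694)
((95 + 260)*(-681) + 3444571)*(T + c) = ((95 + 260)*(-681) + 3444571)*(-3561694 + 2249978) = (355*(-681) + 3444571)*(-1311716) = (-241755 + 3444571)*(-1311716) = 3202816*(-1311716) = -4201184992256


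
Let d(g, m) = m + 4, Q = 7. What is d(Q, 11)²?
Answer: 225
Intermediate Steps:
d(g, m) = 4 + m
d(Q, 11)² = (4 + 11)² = 15² = 225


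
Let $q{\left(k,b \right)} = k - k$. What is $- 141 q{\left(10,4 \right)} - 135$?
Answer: $-135$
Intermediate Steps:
$q{\left(k,b \right)} = 0$
$- 141 q{\left(10,4 \right)} - 135 = \left(-141\right) 0 - 135 = 0 - 135 = -135$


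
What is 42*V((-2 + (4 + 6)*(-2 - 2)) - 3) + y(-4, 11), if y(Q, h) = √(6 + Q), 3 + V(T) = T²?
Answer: 84924 + √2 ≈ 84925.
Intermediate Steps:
V(T) = -3 + T²
42*V((-2 + (4 + 6)*(-2 - 2)) - 3) + y(-4, 11) = 42*(-3 + ((-2 + (4 + 6)*(-2 - 2)) - 3)²) + √(6 - 4) = 42*(-3 + ((-2 + 10*(-4)) - 3)²) + √2 = 42*(-3 + ((-2 - 40) - 3)²) + √2 = 42*(-3 + (-42 - 3)²) + √2 = 42*(-3 + (-45)²) + √2 = 42*(-3 + 2025) + √2 = 42*2022 + √2 = 84924 + √2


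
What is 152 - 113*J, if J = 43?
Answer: -4707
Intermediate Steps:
152 - 113*J = 152 - 113*43 = 152 - 4859 = -4707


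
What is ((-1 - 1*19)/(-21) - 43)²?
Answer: 779689/441 ≈ 1768.0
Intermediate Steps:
((-1 - 1*19)/(-21) - 43)² = ((-1 - 19)*(-1/21) - 43)² = (-20*(-1/21) - 43)² = (20/21 - 43)² = (-883/21)² = 779689/441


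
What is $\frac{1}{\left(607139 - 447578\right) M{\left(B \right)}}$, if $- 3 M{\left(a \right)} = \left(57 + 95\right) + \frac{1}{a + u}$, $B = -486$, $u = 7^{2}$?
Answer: $- \frac{437}{3532840101} \approx -1.237 \cdot 10^{-7}$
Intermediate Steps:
$u = 49$
$M{\left(a \right)} = - \frac{152}{3} - \frac{1}{3 \left(49 + a\right)}$ ($M{\left(a \right)} = - \frac{\left(57 + 95\right) + \frac{1}{a + 49}}{3} = - \frac{152 + \frac{1}{49 + a}}{3} = - \frac{152}{3} - \frac{1}{3 \left(49 + a\right)}$)
$\frac{1}{\left(607139 - 447578\right) M{\left(B \right)}} = \frac{1}{\left(607139 - 447578\right) \frac{-7449 - -73872}{3 \left(49 - 486\right)}} = \frac{1}{159561 \frac{-7449 + 73872}{3 \left(-437\right)}} = \frac{1}{159561 \cdot \frac{1}{3} \left(- \frac{1}{437}\right) 66423} = \frac{1}{159561 \left(- \frac{22141}{437}\right)} = \frac{1}{159561} \left(- \frac{437}{22141}\right) = - \frac{437}{3532840101}$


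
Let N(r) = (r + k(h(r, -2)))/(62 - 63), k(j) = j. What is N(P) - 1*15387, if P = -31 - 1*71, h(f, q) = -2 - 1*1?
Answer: -15282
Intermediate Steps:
h(f, q) = -3 (h(f, q) = -2 - 1 = -3)
P = -102 (P = -31 - 71 = -102)
N(r) = 3 - r (N(r) = (r - 3)/(62 - 63) = (-3 + r)/(-1) = (-3 + r)*(-1) = 3 - r)
N(P) - 1*15387 = (3 - 1*(-102)) - 1*15387 = (3 + 102) - 15387 = 105 - 15387 = -15282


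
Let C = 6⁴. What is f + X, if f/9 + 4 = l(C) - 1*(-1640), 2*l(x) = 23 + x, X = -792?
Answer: 39735/2 ≈ 19868.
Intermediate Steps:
C = 1296
l(x) = 23/2 + x/2 (l(x) = (23 + x)/2 = 23/2 + x/2)
f = 41319/2 (f = -36 + 9*((23/2 + (½)*1296) - 1*(-1640)) = -36 + 9*((23/2 + 648) + 1640) = -36 + 9*(1319/2 + 1640) = -36 + 9*(4599/2) = -36 + 41391/2 = 41319/2 ≈ 20660.)
f + X = 41319/2 - 792 = 39735/2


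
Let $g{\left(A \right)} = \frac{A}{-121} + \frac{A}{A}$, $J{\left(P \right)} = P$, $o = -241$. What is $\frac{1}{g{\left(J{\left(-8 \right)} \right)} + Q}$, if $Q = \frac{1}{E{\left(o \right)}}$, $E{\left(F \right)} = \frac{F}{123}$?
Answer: $\frac{29161}{16206} \approx 1.7994$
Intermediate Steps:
$E{\left(F \right)} = \frac{F}{123}$ ($E{\left(F \right)} = F \frac{1}{123} = \frac{F}{123}$)
$g{\left(A \right)} = 1 - \frac{A}{121}$ ($g{\left(A \right)} = A \left(- \frac{1}{121}\right) + 1 = - \frac{A}{121} + 1 = 1 - \frac{A}{121}$)
$Q = - \frac{123}{241}$ ($Q = \frac{1}{\frac{1}{123} \left(-241\right)} = \frac{1}{- \frac{241}{123}} = - \frac{123}{241} \approx -0.51037$)
$\frac{1}{g{\left(J{\left(-8 \right)} \right)} + Q} = \frac{1}{\left(1 - - \frac{8}{121}\right) - \frac{123}{241}} = \frac{1}{\left(1 + \frac{8}{121}\right) - \frac{123}{241}} = \frac{1}{\frac{129}{121} - \frac{123}{241}} = \frac{1}{\frac{16206}{29161}} = \frac{29161}{16206}$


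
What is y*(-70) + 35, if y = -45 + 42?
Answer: 245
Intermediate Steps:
y = -3
y*(-70) + 35 = -3*(-70) + 35 = 210 + 35 = 245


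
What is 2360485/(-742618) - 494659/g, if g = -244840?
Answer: -105299235069/90911295560 ≈ -1.1583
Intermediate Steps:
2360485/(-742618) - 494659/g = 2360485/(-742618) - 494659/(-244840) = 2360485*(-1/742618) - 494659*(-1/244840) = -2360485/742618 + 494659/244840 = -105299235069/90911295560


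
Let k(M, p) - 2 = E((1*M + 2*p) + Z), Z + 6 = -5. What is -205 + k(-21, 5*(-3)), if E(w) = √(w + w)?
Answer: -203 + 2*I*√31 ≈ -203.0 + 11.136*I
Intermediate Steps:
Z = -11 (Z = -6 - 5 = -11)
E(w) = √2*√w (E(w) = √(2*w) = √2*√w)
k(M, p) = 2 + √2*√(-11 + M + 2*p) (k(M, p) = 2 + √2*√((1*M + 2*p) - 11) = 2 + √2*√((M + 2*p) - 11) = 2 + √2*√(-11 + M + 2*p))
-205 + k(-21, 5*(-3)) = -205 + (2 + √(-22 + 2*(-21) + 4*(5*(-3)))) = -205 + (2 + √(-22 - 42 + 4*(-15))) = -205 + (2 + √(-22 - 42 - 60)) = -205 + (2 + √(-124)) = -205 + (2 + 2*I*√31) = -203 + 2*I*√31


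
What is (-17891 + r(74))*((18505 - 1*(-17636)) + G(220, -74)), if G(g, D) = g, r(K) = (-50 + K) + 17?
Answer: -649043850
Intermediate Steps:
r(K) = -33 + K
(-17891 + r(74))*((18505 - 1*(-17636)) + G(220, -74)) = (-17891 + (-33 + 74))*((18505 - 1*(-17636)) + 220) = (-17891 + 41)*((18505 + 17636) + 220) = -17850*(36141 + 220) = -17850*36361 = -649043850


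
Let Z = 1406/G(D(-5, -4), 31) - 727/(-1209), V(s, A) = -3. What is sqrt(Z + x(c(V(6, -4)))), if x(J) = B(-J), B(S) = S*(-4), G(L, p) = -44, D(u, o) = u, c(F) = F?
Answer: I*sqrt(30670393182)/26598 ≈ 6.5843*I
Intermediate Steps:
B(S) = -4*S
x(J) = 4*J (x(J) = -(-4)*J = 4*J)
Z = -833933/26598 (Z = 1406/(-44) - 727/(-1209) = 1406*(-1/44) - 727*(-1/1209) = -703/22 + 727/1209 = -833933/26598 ≈ -31.353)
sqrt(Z + x(c(V(6, -4)))) = sqrt(-833933/26598 + 4*(-3)) = sqrt(-833933/26598 - 12) = sqrt(-1153109/26598) = I*sqrt(30670393182)/26598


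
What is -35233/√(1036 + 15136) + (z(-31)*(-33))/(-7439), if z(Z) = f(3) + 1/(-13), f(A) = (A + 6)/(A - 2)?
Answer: 3828/96707 - 35233*√4043/8086 ≈ -277.02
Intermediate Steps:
f(A) = (6 + A)/(-2 + A)
z(Z) = 116/13 (z(Z) = (6 + 3)/(-2 + 3) + 1/(-13) = 9/1 - 1/13 = 1*9 - 1/13 = 9 - 1/13 = 116/13)
-35233/√(1036 + 15136) + (z(-31)*(-33))/(-7439) = -35233/√(1036 + 15136) + ((116/13)*(-33))/(-7439) = -35233*√4043/8086 - 3828/13*(-1/7439) = -35233*√4043/8086 + 3828/96707 = 3828/96707 - 35233*√4043/8086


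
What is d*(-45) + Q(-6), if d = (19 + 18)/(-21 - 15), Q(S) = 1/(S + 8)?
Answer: 187/4 ≈ 46.750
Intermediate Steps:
Q(S) = 1/(8 + S)
d = -37/36 (d = 37/(-36) = 37*(-1/36) = -37/36 ≈ -1.0278)
d*(-45) + Q(-6) = -37/36*(-45) + 1/(8 - 6) = 185/4 + 1/2 = 185/4 + ½ = 187/4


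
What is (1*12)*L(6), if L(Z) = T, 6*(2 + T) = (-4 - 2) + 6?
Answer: -24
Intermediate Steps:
T = -2 (T = -2 + ((-4 - 2) + 6)/6 = -2 + (-6 + 6)/6 = -2 + (⅙)*0 = -2 + 0 = -2)
L(Z) = -2
(1*12)*L(6) = (1*12)*(-2) = 12*(-2) = -24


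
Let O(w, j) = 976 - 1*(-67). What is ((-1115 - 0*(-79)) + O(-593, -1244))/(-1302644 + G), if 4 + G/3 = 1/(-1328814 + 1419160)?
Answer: 6504912/117689758973 ≈ 5.5272e-5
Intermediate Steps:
O(w, j) = 1043 (O(w, j) = 976 + 67 = 1043)
G = -1084149/90346 (G = -12 + 3/(-1328814 + 1419160) = -12 + 3/90346 = -1084149/90346 ≈ -12.000)
((-1115 - 0*(-79)) + O(-593, -1244))/(-1302644 + G) = ((-1115 - 0*(-79)) + 1043)/(-1302644 - 1084149/90346) = ((-1115 - 1100*0) + 1043)/(-117689758973/90346) = ((-1115 + 0) + 1043)*(-90346/117689758973) = (-1115 + 1043)*(-90346/117689758973) = -72*(-90346/117689758973) = 6504912/117689758973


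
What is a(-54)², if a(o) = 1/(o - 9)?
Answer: 1/3969 ≈ 0.00025195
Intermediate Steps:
a(o) = 1/(-9 + o)
a(-54)² = (1/(-9 - 54))² = (1/(-63))² = (-1/63)² = 1/3969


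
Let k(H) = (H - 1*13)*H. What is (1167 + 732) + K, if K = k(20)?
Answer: 2039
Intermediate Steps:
k(H) = H*(-13 + H) (k(H) = (H - 13)*H = (-13 + H)*H = H*(-13 + H))
K = 140 (K = 20*(-13 + 20) = 20*7 = 140)
(1167 + 732) + K = (1167 + 732) + 140 = 1899 + 140 = 2039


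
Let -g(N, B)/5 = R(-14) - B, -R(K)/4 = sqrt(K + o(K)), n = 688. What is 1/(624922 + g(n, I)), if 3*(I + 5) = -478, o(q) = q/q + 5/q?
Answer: 39318321/24538577578807 - 90*I*sqrt(2618)/24538577578807 ≈ 1.6023e-6 - 1.8766e-10*I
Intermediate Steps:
o(q) = 1 + 5/q
I = -493/3 (I = -5 + (1/3)*(-478) = -5 - 478/3 = -493/3 ≈ -164.33)
R(K) = -4*sqrt(K + (5 + K)/K)
g(N, B) = 5*B + 10*I*sqrt(2618)/7 (g(N, B) = -5*(-4*sqrt(1 - 14 + 5/(-14)) - B) = -5*(-4*sqrt(1 - 14 + 5*(-1/14)) - B) = -5*(-4*sqrt(1 - 14 - 5/14) - B) = -5*(-2*I*sqrt(2618)/7 - B) = -5*(-B - 2*I*sqrt(2618)/7) = 5*B + 10*I*sqrt(2618)/7)
1/(624922 + g(n, I)) = 1/(624922 + (5*(-493/3) + 10*I*sqrt(2618)/7)) = 1/(624922 + (-2465/3 + 10*I*sqrt(2618)/7)) = 1/(1872301/3 + 10*I*sqrt(2618)/7)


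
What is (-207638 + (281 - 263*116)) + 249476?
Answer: 11611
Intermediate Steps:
(-207638 + (281 - 263*116)) + 249476 = (-207638 + (281 - 30508)) + 249476 = (-207638 - 30227) + 249476 = -237865 + 249476 = 11611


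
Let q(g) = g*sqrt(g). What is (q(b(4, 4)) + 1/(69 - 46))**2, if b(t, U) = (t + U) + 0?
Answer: 270849/529 + 32*sqrt(2)/23 ≈ 513.97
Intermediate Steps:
b(t, U) = U + t (b(t, U) = (U + t) + 0 = U + t)
q(g) = g**(3/2)
(q(b(4, 4)) + 1/(69 - 46))**2 = ((4 + 4)**(3/2) + 1/(69 - 46))**2 = (8**(3/2) + 1/23)**2 = (16*sqrt(2) + 1/23)**2 = (1/23 + 16*sqrt(2))**2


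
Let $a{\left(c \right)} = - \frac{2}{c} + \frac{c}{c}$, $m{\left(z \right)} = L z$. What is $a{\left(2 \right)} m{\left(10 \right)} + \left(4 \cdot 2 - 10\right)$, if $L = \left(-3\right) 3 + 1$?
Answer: $-2$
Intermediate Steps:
$L = -8$ ($L = -9 + 1 = -8$)
$m{\left(z \right)} = - 8 z$
$a{\left(c \right)} = 1 - \frac{2}{c}$ ($a{\left(c \right)} = - \frac{2}{c} + 1 = 1 - \frac{2}{c}$)
$a{\left(2 \right)} m{\left(10 \right)} + \left(4 \cdot 2 - 10\right) = \frac{-2 + 2}{2} \left(\left(-8\right) 10\right) + \left(4 \cdot 2 - 10\right) = \frac{1}{2} \cdot 0 \left(-80\right) + \left(8 - 10\right) = 0 \left(-80\right) - 2 = 0 - 2 = -2$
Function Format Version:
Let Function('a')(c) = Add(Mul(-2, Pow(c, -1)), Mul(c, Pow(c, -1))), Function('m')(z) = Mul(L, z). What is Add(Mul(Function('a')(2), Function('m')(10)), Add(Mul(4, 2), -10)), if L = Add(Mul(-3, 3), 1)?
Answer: -2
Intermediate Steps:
L = -8 (L = Add(-9, 1) = -8)
Function('m')(z) = Mul(-8, z)
Function('a')(c) = Add(1, Mul(-2, Pow(c, -1))) (Function('a')(c) = Add(Mul(-2, Pow(c, -1)), 1) = Add(1, Mul(-2, Pow(c, -1))))
Add(Mul(Function('a')(2), Function('m')(10)), Add(Mul(4, 2), -10)) = Add(Mul(Mul(Pow(2, -1), Add(-2, 2)), Mul(-8, 10)), Add(Mul(4, 2), -10)) = Add(Mul(Mul(Rational(1, 2), 0), -80), Add(8, -10)) = Add(Mul(0, -80), -2) = Add(0, -2) = -2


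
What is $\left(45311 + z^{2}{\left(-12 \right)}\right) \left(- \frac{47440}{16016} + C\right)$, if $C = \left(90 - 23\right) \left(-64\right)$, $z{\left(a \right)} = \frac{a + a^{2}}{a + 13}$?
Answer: $- \frac{269462696955}{1001} \approx -2.6919 \cdot 10^{8}$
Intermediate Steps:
$z{\left(a \right)} = \frac{a + a^{2}}{13 + a}$
$C = -4288$ ($C = 67 \left(-64\right) = -4288$)
$\left(45311 + z^{2}{\left(-12 \right)}\right) \left(- \frac{47440}{16016} + C\right) = \left(45311 + \left(- \frac{12 \left(1 - 12\right)}{13 - 12}\right)^{2}\right) \left(- \frac{47440}{16016} - 4288\right) = \left(45311 + \left(\left(-12\right) 1^{-1} \left(-11\right)\right)^{2}\right) \left(\left(-47440\right) \frac{1}{16016} - 4288\right) = \left(45311 + \left(\left(-12\right) 1 \left(-11\right)\right)^{2}\right) \left(- \frac{2965}{1001} - 4288\right) = \left(45311 + 132^{2}\right) \left(- \frac{4295253}{1001}\right) = \left(45311 + 17424\right) \left(- \frac{4295253}{1001}\right) = 62735 \left(- \frac{4295253}{1001}\right) = - \frac{269462696955}{1001}$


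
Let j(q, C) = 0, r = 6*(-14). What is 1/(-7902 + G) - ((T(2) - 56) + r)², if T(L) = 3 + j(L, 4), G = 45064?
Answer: -697493577/37162 ≈ -18769.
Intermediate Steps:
r = -84
T(L) = 3 (T(L) = 3 + 0 = 3)
1/(-7902 + G) - ((T(2) - 56) + r)² = 1/(-7902 + 45064) - ((3 - 56) - 84)² = 1/37162 - (-53 - 84)² = 1/37162 - 1*(-137)² = 1/37162 - 1*18769 = 1/37162 - 18769 = -697493577/37162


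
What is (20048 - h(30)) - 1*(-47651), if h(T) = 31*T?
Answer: 66769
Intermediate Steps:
(20048 - h(30)) - 1*(-47651) = (20048 - 31*30) - 1*(-47651) = (20048 - 1*930) + 47651 = (20048 - 930) + 47651 = 19118 + 47651 = 66769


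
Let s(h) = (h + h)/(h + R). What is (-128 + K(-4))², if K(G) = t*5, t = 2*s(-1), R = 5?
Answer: 17689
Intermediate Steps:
s(h) = 2*h/(5 + h) (s(h) = (h + h)/(h + 5) = (2*h)/(5 + h) = 2*h/(5 + h))
t = -1 (t = 2*(2*(-1)/(5 - 1)) = 2*(2*(-1)/4) = 2*(2*(-1)*(¼)) = 2*(-½) = -1)
K(G) = -5 (K(G) = -1*5 = -5)
(-128 + K(-4))² = (-128 - 5)² = (-133)² = 17689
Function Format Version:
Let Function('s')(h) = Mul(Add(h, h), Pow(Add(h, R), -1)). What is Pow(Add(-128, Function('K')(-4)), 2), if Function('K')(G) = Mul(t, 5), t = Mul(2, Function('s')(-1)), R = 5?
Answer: 17689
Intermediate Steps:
Function('s')(h) = Mul(2, h, Pow(Add(5, h), -1)) (Function('s')(h) = Mul(Add(h, h), Pow(Add(h, 5), -1)) = Mul(Mul(2, h), Pow(Add(5, h), -1)) = Mul(2, h, Pow(Add(5, h), -1)))
t = -1 (t = Mul(2, Mul(2, -1, Pow(Add(5, -1), -1))) = Mul(2, Mul(2, -1, Pow(4, -1))) = Mul(2, Mul(2, -1, Rational(1, 4))) = Mul(2, Rational(-1, 2)) = -1)
Function('K')(G) = -5 (Function('K')(G) = Mul(-1, 5) = -5)
Pow(Add(-128, Function('K')(-4)), 2) = Pow(Add(-128, -5), 2) = Pow(-133, 2) = 17689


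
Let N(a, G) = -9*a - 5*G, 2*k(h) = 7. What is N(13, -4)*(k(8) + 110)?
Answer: -22019/2 ≈ -11010.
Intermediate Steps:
k(h) = 7/2 (k(h) = (1/2)*7 = 7/2)
N(13, -4)*(k(8) + 110) = (-9*13 - 5*(-4))*(7/2 + 110) = (-117 + 20)*(227/2) = -97*227/2 = -22019/2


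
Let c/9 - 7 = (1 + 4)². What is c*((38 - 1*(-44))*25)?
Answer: 590400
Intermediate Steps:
c = 288 (c = 63 + 9*(1 + 4)² = 63 + 9*5² = 63 + 9*25 = 63 + 225 = 288)
c*((38 - 1*(-44))*25) = 288*((38 - 1*(-44))*25) = 288*((38 + 44)*25) = 288*(82*25) = 288*2050 = 590400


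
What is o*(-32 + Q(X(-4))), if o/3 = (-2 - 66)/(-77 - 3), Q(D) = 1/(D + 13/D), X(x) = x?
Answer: -11883/145 ≈ -81.952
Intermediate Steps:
o = 51/20 (o = 3*((-2 - 66)/(-77 - 3)) = 3*(-68/(-80)) = 3*(-68*(-1/80)) = 3*(17/20) = 51/20 ≈ 2.5500)
o*(-32 + Q(X(-4))) = 51*(-32 - 4/(13 + (-4)²))/20 = 51*(-32 - 4/(13 + 16))/20 = 51*(-32 - 4/29)/20 = (51/20)*(-932/29) = -11883/145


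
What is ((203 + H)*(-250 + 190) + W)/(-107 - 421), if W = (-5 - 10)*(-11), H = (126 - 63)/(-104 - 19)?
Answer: 163785/7216 ≈ 22.697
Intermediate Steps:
H = -21/41 (H = 63/(-123) = 63*(-1/123) = -21/41 ≈ -0.51220)
W = 165 (W = -15*(-11) = 165)
((203 + H)*(-250 + 190) + W)/(-107 - 421) = ((203 - 21/41)*(-250 + 190) + 165)/(-107 - 421) = ((8302/41)*(-60) + 165)/(-528) = (-498120/41 + 165)*(-1/528) = -491355/41*(-1/528) = 163785/7216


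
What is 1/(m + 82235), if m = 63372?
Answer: 1/145607 ≈ 6.8678e-6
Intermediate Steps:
1/(m + 82235) = 1/(63372 + 82235) = 1/145607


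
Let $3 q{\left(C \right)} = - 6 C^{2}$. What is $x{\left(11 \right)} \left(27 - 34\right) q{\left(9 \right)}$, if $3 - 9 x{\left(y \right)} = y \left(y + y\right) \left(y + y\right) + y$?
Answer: $-671832$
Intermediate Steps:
$q{\left(C \right)} = - 2 C^{2}$ ($q{\left(C \right)} = \frac{\left(-6\right) C^{2}}{3} = - 2 C^{2}$)
$x{\left(y \right)} = \frac{1}{3} - \frac{4 y^{3}}{9} - \frac{y}{9}$ ($x{\left(y \right)} = \frac{1}{3} - \frac{y \left(y + y\right) \left(y + y\right) + y}{9} = \frac{1}{3} - \frac{y 2 y 2 y + y}{9} = \frac{1}{3} - \frac{y 4 y^{2} + y}{9} = \frac{1}{3} - \frac{4 y^{3} + y}{9} = \frac{1}{3} - \frac{y + 4 y^{3}}{9} = \frac{1}{3} - \left(\frac{y}{9} + \frac{4 y^{3}}{9}\right) = \frac{1}{3} - \frac{4 y^{3}}{9} - \frac{y}{9}$)
$x{\left(11 \right)} \left(27 - 34\right) q{\left(9 \right)} = \left(\frac{1}{3} - \frac{4 \cdot 11^{3}}{9} - \frac{11}{9}\right) \left(27 - 34\right) \left(- 2 \cdot 9^{2}\right) = \left(\frac{1}{3} - \frac{5324}{9} - \frac{11}{9}\right) \left(-7\right) \left(\left(-2\right) 81\right) = \left(\frac{1}{3} - \frac{5324}{9} - \frac{11}{9}\right) \left(-7\right) \left(-162\right) = \left(- \frac{5332}{9}\right) \left(-7\right) \left(-162\right) = \frac{37324}{9} \left(-162\right) = -671832$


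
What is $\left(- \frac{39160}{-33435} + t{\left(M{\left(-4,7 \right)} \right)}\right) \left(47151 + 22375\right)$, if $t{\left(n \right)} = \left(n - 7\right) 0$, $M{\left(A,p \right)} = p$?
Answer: $\frac{544527632}{6687} \approx 81431.0$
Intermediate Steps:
$t{\left(n \right)} = 0$ ($t{\left(n \right)} = \left(-7 + n\right) 0 = 0$)
$\left(- \frac{39160}{-33435} + t{\left(M{\left(-4,7 \right)} \right)}\right) \left(47151 + 22375\right) = \left(- \frac{39160}{-33435} + 0\right) \left(47151 + 22375\right) = \left(\left(-39160\right) \left(- \frac{1}{33435}\right) + 0\right) 69526 = \left(\frac{7832}{6687} + 0\right) 69526 = \frac{7832}{6687} \cdot 69526 = \frac{544527632}{6687}$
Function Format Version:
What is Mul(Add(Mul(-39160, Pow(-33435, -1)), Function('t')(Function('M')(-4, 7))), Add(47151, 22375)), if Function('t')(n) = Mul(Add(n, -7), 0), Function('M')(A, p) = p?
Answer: Rational(544527632, 6687) ≈ 81431.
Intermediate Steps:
Function('t')(n) = 0 (Function('t')(n) = Mul(Add(-7, n), 0) = 0)
Mul(Add(Mul(-39160, Pow(-33435, -1)), Function('t')(Function('M')(-4, 7))), Add(47151, 22375)) = Mul(Add(Mul(-39160, Pow(-33435, -1)), 0), Add(47151, 22375)) = Mul(Add(Mul(-39160, Rational(-1, 33435)), 0), 69526) = Mul(Add(Rational(7832, 6687), 0), 69526) = Mul(Rational(7832, 6687), 69526) = Rational(544527632, 6687)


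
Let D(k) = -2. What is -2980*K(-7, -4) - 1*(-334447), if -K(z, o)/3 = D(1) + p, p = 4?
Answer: 352327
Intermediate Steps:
K(z, o) = -6 (K(z, o) = -3*(-2 + 4) = -3*2 = -6)
-2980*K(-7, -4) - 1*(-334447) = -2980*(-6) - 1*(-334447) = 17880 + 334447 = 352327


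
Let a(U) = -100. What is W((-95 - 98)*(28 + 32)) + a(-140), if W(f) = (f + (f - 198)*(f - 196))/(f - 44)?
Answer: -34962137/2906 ≈ -12031.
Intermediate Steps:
W(f) = (f + (-198 + f)*(-196 + f))/(-44 + f)
W((-95 - 98)*(28 + 32)) + a(-140) = (38808 + ((-95 - 98)*(28 + 32))² - 393*(-95 - 98)*(28 + 32))/(-44 + (-95 - 98)*(28 + 32)) - 100 = (38808 + (-193*60)² - (-75849)*60)/(-44 - 193*60) - 100 = (38808 + (-11580)² - 393*(-11580))/(-44 - 11580) - 100 = (38808 + 134096400 + 4550940)/(-11624) - 100 = -1/11624*138686148 - 100 = -34671537/2906 - 100 = -34962137/2906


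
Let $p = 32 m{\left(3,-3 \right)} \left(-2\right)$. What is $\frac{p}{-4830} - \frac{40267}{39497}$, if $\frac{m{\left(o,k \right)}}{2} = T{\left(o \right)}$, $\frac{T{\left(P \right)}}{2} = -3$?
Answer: $- \frac{37470551}{31795085} \approx -1.1785$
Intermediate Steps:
$T{\left(P \right)} = -6$ ($T{\left(P \right)} = 2 \left(-3\right) = -6$)
$m{\left(o,k \right)} = -12$ ($m{\left(o,k \right)} = 2 \left(-6\right) = -12$)
$p = 768$ ($p = 32 \left(-12\right) \left(-2\right) = \left(-384\right) \left(-2\right) = 768$)
$\frac{p}{-4830} - \frac{40267}{39497} = \frac{768}{-4830} - \frac{40267}{39497} = 768 \left(- \frac{1}{4830}\right) - \frac{40267}{39497} = - \frac{128}{805} - \frac{40267}{39497} = - \frac{37470551}{31795085}$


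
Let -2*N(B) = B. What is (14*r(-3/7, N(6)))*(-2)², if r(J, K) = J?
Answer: -24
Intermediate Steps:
N(B) = -B/2
(14*r(-3/7, N(6)))*(-2)² = (14*(-3/7))*(-2)² = (14*(-3*⅐))*4 = (14*(-3/7))*4 = -6*4 = -24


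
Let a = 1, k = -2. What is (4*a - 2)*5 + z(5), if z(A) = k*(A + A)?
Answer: -10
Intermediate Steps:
z(A) = -4*A (z(A) = -2*(A + A) = -4*A)
(4*a - 2)*5 + z(5) = (4*1 - 2)*5 - 4*5 = (4 - 2)*5 - 20 = 2*5 - 20 = 10 - 20 = -10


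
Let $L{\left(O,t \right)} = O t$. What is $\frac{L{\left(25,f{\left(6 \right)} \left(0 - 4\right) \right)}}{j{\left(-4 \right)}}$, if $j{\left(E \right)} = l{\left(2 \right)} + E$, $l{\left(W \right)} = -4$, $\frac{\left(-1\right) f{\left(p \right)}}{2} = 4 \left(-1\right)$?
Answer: $100$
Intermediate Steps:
$f{\left(p \right)} = 8$ ($f{\left(p \right)} = - 2 \cdot 4 \left(-1\right) = \left(-2\right) \left(-4\right) = 8$)
$j{\left(E \right)} = -4 + E$
$\frac{L{\left(25,f{\left(6 \right)} \left(0 - 4\right) \right)}}{j{\left(-4 \right)}} = \frac{25 \cdot 8 \left(0 - 4\right)}{-4 - 4} = \frac{25 \cdot 8 \left(-4\right)}{-8} = 25 \left(-32\right) \left(- \frac{1}{8}\right) = \left(-800\right) \left(- \frac{1}{8}\right) = 100$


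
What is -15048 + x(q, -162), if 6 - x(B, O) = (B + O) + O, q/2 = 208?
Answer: -15134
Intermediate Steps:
q = 416 (q = 2*208 = 416)
x(B, O) = 6 - B - 2*O (x(B, O) = 6 - ((B + O) + O) = 6 - (B + 2*O) = 6 + (-B - 2*O) = 6 - B - 2*O)
-15048 + x(q, -162) = -15048 + (6 - 1*416 - 2*(-162)) = -15048 + (6 - 416 + 324) = -15048 - 86 = -15134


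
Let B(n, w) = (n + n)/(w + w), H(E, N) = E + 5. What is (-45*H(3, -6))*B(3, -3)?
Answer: 360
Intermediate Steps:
H(E, N) = 5 + E
B(n, w) = n/w (B(n, w) = (2*n)/((2*w)) = (2*n)*(1/(2*w)) = n/w)
(-45*H(3, -6))*B(3, -3) = (-45*(5 + 3))*(3/(-3)) = (-45*8)*(3*(-⅓)) = -360*(-1) = 360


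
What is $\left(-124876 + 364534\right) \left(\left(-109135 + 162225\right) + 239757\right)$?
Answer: $70183126326$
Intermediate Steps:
$\left(-124876 + 364534\right) \left(\left(-109135 + 162225\right) + 239757\right) = 239658 \left(53090 + 239757\right) = 239658 \cdot 292847 = 70183126326$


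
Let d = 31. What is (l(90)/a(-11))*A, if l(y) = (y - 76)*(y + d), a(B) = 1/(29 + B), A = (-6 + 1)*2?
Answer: -304920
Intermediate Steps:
A = -10 (A = -5*2 = -10)
l(y) = (-76 + y)*(31 + y) (l(y) = (y - 76)*(y + 31) = (-76 + y)*(31 + y))
(l(90)/a(-11))*A = ((-2356 + 90² - 45*90)/(1/(29 - 11)))*(-10) = ((-2356 + 8100 - 4050)/(1/18))*(-10) = (1694/(1/18))*(-10) = (1694*18)*(-10) = 30492*(-10) = -304920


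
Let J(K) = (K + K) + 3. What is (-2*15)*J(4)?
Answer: -330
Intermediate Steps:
J(K) = 3 + 2*K (J(K) = 2*K + 3 = 3 + 2*K)
(-2*15)*J(4) = (-2*15)*(3 + 2*4) = -30*(3 + 8) = -30*11 = -330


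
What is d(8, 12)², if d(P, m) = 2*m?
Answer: 576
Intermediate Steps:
d(8, 12)² = (2*12)² = 24² = 576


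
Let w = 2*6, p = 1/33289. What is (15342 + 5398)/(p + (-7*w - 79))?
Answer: -345206930/2713053 ≈ -127.24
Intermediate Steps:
p = 1/33289 ≈ 3.0040e-5
w = 12
(15342 + 5398)/(p + (-7*w - 79)) = (15342 + 5398)/(1/33289 + (-7*12 - 79)) = 20740/(1/33289 + (-84 - 79)) = 20740/(1/33289 - 163) = 20740/(-5426106/33289) = 20740*(-33289/5426106) = -345206930/2713053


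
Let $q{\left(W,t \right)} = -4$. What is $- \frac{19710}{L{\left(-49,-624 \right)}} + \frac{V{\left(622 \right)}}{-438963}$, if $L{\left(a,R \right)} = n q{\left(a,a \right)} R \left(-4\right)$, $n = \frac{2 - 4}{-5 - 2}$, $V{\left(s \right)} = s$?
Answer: $\frac{10091884169}{1460868864} \approx 6.9081$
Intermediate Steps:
$n = \frac{2}{7}$ ($n = - \frac{2}{-7} = \left(-2\right) \left(- \frac{1}{7}\right) = \frac{2}{7} \approx 0.28571$)
$L{\left(a,R \right)} = \frac{32 R}{7}$ ($L{\left(a,R \right)} = \frac{2}{7} \left(-4\right) R \left(-4\right) = - \frac{8 \left(- 4 R\right)}{7} = \frac{32 R}{7}$)
$- \frac{19710}{L{\left(-49,-624 \right)}} + \frac{V{\left(622 \right)}}{-438963} = - \frac{19710}{\frac{32}{7} \left(-624\right)} + \frac{622}{-438963} = - \frac{19710}{- \frac{19968}{7}} + 622 \left(- \frac{1}{438963}\right) = \left(-19710\right) \left(- \frac{7}{19968}\right) - \frac{622}{438963} = \frac{22995}{3328} - \frac{622}{438963} = \frac{10091884169}{1460868864}$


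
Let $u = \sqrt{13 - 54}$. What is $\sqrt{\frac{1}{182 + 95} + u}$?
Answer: $\frac{\sqrt{277 + 76729 i \sqrt{41}}}{277} \approx 1.7898 + 1.7888 i$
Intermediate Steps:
$u = i \sqrt{41}$ ($u = \sqrt{-41} = i \sqrt{41} \approx 6.4031 i$)
$\sqrt{\frac{1}{182 + 95} + u} = \sqrt{\frac{1}{182 + 95} + i \sqrt{41}} = \sqrt{\frac{1}{277} + i \sqrt{41}}$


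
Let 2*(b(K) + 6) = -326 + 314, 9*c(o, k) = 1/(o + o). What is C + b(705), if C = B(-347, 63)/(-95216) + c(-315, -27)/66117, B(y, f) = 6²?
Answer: -53544032280517/4461862107780 ≈ -12.000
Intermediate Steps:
c(o, k) = 1/(18*o) (c(o, k) = 1/(9*(o + o)) = 1/(9*((2*o))) = (1/(2*o))/9 = 1/(18*o))
B(y, f) = 36
b(K) = -12 (b(K) = -6 + (-326 + 314)/2 = -6 + (½)*(-12) = -6 - 6 = -12)
C = -1686987157/4461862107780 (C = 36/(-95216) + ((1/18)/(-315))/66117 = 36*(-1/95216) + ((1/18)*(-1/315))*(1/66117) = -9/23804 - 1/5670*1/66117 = -9/23804 - 1/374883390 = -1686987157/4461862107780 ≈ -0.00037809)
C + b(705) = -1686987157/4461862107780 - 12 = -53544032280517/4461862107780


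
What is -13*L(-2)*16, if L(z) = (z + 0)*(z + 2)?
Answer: 0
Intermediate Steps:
L(z) = z*(2 + z)
-13*L(-2)*16 = -(-26)*(2 - 2)*16 = -(-26)*0*16 = -13*0*16 = 0*16 = 0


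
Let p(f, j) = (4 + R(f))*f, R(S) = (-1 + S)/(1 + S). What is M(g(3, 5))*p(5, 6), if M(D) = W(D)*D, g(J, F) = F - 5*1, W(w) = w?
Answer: 0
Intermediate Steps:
R(S) = (-1 + S)/(1 + S)
g(J, F) = -5 + F (g(J, F) = F - 5 = -5 + F)
p(f, j) = f*(4 + (-1 + f)/(1 + f)) (p(f, j) = (4 + (-1 + f)/(1 + f))*f = f*(4 + (-1 + f)/(1 + f)))
M(D) = D² (M(D) = D*D = D²)
M(g(3, 5))*p(5, 6) = (-5 + 5)²*(5*(3 + 5*5)/(1 + 5)) = 0²*(5*(3 + 25)/6) = 0*(5*(⅙)*28) = 0*(70/3) = 0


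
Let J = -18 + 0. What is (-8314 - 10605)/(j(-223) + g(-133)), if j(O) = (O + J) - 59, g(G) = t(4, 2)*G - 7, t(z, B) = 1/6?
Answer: 113514/1975 ≈ 57.475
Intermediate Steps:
J = -18
t(z, B) = ⅙
g(G) = -7 + G/6 (g(G) = G/6 - 7 = -7 + G/6)
j(O) = -77 + O (j(O) = (O - 18) - 59 = (-18 + O) - 59 = -77 + O)
(-8314 - 10605)/(j(-223) + g(-133)) = (-8314 - 10605)/((-77 - 223) + (-7 + (⅙)*(-133))) = -18919/(-300 + (-7 - 133/6)) = -18919/(-300 - 175/6) = -18919/(-1975/6) = -18919*(-6/1975) = 113514/1975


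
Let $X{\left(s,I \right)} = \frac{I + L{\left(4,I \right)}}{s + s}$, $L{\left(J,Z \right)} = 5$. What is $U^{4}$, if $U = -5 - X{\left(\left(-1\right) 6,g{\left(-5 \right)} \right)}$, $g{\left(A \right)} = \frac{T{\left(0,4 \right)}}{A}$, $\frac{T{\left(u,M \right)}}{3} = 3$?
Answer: $\frac{25411681}{50625} \approx 501.96$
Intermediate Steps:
$T{\left(u,M \right)} = 9$ ($T{\left(u,M \right)} = 3 \cdot 3 = 9$)
$g{\left(A \right)} = \frac{9}{A}$
$X{\left(s,I \right)} = \frac{5 + I}{2 s}$ ($X{\left(s,I \right)} = \frac{I + 5}{s + s} = \frac{5 + I}{2 s}$)
$U = - \frac{71}{15}$ ($U = -5 - \frac{5 + \frac{9}{-5}}{2 \left(\left(-1\right) 6\right)} = -5 - \frac{5 + 9 \left(- \frac{1}{5}\right)}{2 \left(-6\right)} = -5 - \frac{1}{2} \left(- \frac{1}{6}\right) \left(5 - \frac{9}{5}\right) = -5 - \frac{1}{2} \left(- \frac{1}{6}\right) \frac{16}{5} = -5 - - \frac{4}{15} = -5 + \frac{4}{15} = - \frac{71}{15} \approx -4.7333$)
$U^{4} = \left(- \frac{71}{15}\right)^{4} = \frac{25411681}{50625}$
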